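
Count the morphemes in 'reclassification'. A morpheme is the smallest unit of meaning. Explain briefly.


Decomposition: re- (prefix) + class (root) + -ify (suffix) + -ation (suffix) = 4 morpheme(s)

4 morphemes


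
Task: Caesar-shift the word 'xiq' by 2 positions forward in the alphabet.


Shift each letter by 2: x -> z, i -> k, q -> s. Result: 'zks'.

zks


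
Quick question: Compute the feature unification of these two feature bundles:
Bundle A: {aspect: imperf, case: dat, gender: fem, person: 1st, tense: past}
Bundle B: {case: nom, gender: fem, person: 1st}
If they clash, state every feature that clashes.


Compare features:
aspect: A=imperf vs B=_ -> unified: imperf
case: A=dat vs B=nom -> CLASH
gender: A=fem vs B=fem -> unified: fem
person: A=1st vs B=1st -> unified: 1st
tense: A=past vs B=_ -> unified: past
Clash detected on feature 'case' (dat vs nom); unification fails.

CLASH on 'case' (dat vs nom)


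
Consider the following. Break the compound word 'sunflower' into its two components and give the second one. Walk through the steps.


Split 'sunflower' into 'sun' + 'flower'. The second part is 'flower'.

flower


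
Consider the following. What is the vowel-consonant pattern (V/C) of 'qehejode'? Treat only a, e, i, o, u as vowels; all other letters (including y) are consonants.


Letter mapping: q = C, e = V, h = C, e = V, j = C, o = V, d = C, e = V.

CVCVCVCV


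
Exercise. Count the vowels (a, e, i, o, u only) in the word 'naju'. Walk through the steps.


Vowels in 'naju': a, u = 2 vowels.

2


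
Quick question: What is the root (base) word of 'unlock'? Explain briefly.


Remove prefix 'un' from 'unlock' to get root 'lock'.

lock


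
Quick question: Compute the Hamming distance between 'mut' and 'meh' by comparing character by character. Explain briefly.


Alignment:
Position 1: 'm' vs 'm' = match
Position 2: 'u' vs 'e' = DIFFER
Position 3: 't' vs 'h' = DIFFER
Total differences: 2

2


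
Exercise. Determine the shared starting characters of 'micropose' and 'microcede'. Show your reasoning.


Compare from the start: 5 characters match: 'micro'. Mismatch at position 6: 'p' vs 'c'.

micro


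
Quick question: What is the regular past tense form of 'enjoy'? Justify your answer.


Apply rule: Add -ed. 'enjoy' becomes 'enjoyed'.

enjoyed


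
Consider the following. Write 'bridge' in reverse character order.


Reverse 'bridge' character by character: 'egdirb'.

egdirb


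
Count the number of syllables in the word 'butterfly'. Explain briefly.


Break 'butterfly' into syllables: but-ter-fly -> but | ter | fly = 3 syllables

3 syllables


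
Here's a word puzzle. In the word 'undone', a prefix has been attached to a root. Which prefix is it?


The word 'undone' = 'un' (prefix) + 'done' (root). The prefix is 'un'.

un


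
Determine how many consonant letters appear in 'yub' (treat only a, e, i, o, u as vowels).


Consonants in 'yub': y, b = 2 consonants.

2


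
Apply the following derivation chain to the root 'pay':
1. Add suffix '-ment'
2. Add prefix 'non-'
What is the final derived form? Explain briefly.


Step 1: Add suffix '-ment' to 'pay' = 'payment'
Step 2: Add prefix 'non-' to 'payment' = 'nonpayment'

nonpayment


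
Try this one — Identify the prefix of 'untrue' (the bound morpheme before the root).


The word 'untrue' = 'un' (prefix) + 'true' (root). The prefix is 'un'.

un


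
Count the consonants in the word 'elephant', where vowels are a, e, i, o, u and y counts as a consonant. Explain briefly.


Consonants in 'elephant': l, p, h, n, t = 5 consonants.

5


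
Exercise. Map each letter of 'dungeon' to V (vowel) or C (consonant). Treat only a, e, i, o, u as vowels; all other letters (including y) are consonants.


Letter mapping: d = C, u = V, n = C, g = C, e = V, o = V, n = C.

CVCCVVC


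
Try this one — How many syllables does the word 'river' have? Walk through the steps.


Break 'river' into syllables: riv-er -> riv | er = 2 syllables

2 syllables


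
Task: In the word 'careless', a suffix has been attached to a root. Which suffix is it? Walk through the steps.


The word 'careless' = 'care' (root) + '-less' (suffix). The suffix is '-less'.

less


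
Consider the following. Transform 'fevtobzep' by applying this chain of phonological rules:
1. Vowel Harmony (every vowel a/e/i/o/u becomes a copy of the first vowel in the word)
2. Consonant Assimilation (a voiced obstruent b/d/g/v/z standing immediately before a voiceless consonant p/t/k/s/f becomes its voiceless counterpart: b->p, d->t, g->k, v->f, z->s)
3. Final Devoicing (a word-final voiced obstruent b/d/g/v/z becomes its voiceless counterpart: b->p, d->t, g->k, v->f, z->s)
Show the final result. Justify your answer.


Starting form: 'fevtobzep'
Rule 1: Vowel Harmony: all vowels become 'e' (matching first vowel). 'fevtobzep' -> 'fevtebzep'
Rule 2: Consonant Assimilation: voiced obstruent before voiceless consonant becomes voiceless ('vt' -> 'ft'). 'fevtebzep' -> 'feftebzep'
Rule 3: Final Devoicing: final consonant 'p' is not one of the voiced obstruents b/d/g/v/z. No change.
Final form: 'feftebzep'

feftebzep


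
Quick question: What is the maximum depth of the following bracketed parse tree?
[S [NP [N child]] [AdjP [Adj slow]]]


Count bracket nesting levels:
'[' at pos 0: depth = 1
'[' at pos 3: depth = 2
'[' at pos 7: depth = 3
'[' at pos 18: depth = 2
'[' at pos 24: depth = 3
Maximum depth reached: 3

3


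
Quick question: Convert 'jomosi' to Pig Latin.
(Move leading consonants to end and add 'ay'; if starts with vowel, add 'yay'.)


'jomosi': move consonant cluster 'j' to end and add 'ay': 'omosijay'.

omosijay


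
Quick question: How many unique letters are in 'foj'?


Unique letters in 'foj': {f, j, o} = 3 distinct letters.

3


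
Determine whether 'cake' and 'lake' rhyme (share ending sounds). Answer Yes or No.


Rime (stressed vowel + following sounds) of 'cake': -ake = /eɪk/
Rime of 'lake': -ake = /eɪk/
/eɪk/ and /eɪk/ are the same ending sound, so the words rhyme.

Yes


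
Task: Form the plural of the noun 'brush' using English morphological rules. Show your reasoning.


Apply rule: Add -es (sibilant/fricative ending). 'brush' becomes 'brushes'.

brushes


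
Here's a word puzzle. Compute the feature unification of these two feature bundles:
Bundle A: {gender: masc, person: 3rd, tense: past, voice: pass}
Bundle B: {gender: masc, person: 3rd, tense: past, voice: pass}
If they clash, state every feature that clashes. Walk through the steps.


Compare features:
gender: A=masc vs B=masc -> unified: masc
person: A=3rd vs B=3rd -> unified: 3rd
tense: A=past vs B=past -> unified: past
voice: A=pass vs B=pass -> unified: pass
No clashes found.

Unified: {gender: masc, person: 3rd, tense: past, voice: pass}


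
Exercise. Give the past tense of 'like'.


Apply rule: Add -d (word ends in -e). 'like' becomes 'liked'.

liked


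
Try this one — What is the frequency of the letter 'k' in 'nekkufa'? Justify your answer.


Letter 'k' in 'nekkufa': found at position(s) 3, 4 = 2 occurrence(s).

2


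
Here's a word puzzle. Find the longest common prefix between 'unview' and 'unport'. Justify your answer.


Compare from the start: 2 characters match: 'un'. Mismatch at position 3: 'v' vs 'p'.

un


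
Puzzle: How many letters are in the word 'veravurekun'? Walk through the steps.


Spell out 'veravurekun' and number each letter: v(1), e(2), r(3), a(4), v(5), u(6), r(7), e(8), k(9), u(10), n(11). Total: 11 letters.

11


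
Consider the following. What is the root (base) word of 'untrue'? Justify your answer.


Remove prefix 'un' from 'untrue' to get root 'true'.

true


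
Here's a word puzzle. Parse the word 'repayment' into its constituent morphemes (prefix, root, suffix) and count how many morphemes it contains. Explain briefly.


Step 1: Identify prefix: 're' (meaning: again)
Step 2: Identify root: 'pay'
Step 3: Identify suffix(es): 'ment'
Decomposition: re- (prefix: again) + pay (root) + -ment (suffix: action/result)
Total morphemes: 3

3 morphemes (re- (prefix: again) + pay (root) + -ment (suffix: action/result))


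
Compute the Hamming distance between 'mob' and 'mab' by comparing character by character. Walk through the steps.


Alignment:
Position 1: 'm' vs 'm' = match
Position 2: 'o' vs 'a' = DIFFER
Position 3: 'b' vs 'b' = match
Total differences: 1

1


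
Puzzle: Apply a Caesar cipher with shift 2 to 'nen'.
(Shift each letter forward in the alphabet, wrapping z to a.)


Shift each letter by 2: n -> p, e -> g, n -> p. Result: 'pgp'.

pgp


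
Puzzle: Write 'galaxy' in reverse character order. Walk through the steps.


Reverse 'galaxy' character by character: 'yxalag'.

yxalag


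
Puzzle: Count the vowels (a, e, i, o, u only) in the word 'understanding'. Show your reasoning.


Vowels in 'understanding': u, e, a, i = 4 vowels.

4


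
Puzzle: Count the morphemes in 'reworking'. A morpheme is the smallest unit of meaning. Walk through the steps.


Decomposition: re- (prefix) + work (root) + -ing (suffix) = 3 morpheme(s)

3 morphemes


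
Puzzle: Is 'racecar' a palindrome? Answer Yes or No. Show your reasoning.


Forward: 'racecar'
Reversed: 'racecar'
They are identical.

Yes


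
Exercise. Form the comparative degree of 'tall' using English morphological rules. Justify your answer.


Apply comparative formation (add -er): 'tall' -> 'taller'.

taller


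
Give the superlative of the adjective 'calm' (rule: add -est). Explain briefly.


Apply superlative formation (add -est): 'calm' -> 'calmest'.

calmest


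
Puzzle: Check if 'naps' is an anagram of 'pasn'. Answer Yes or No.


Sorted letters of 'naps': 'anps'
Sorted letters of 'pasn': 'anps'
They match.

Yes


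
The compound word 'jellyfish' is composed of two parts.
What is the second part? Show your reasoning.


Split 'jellyfish' into 'jelly' + 'fish'. The second part is 'fish'.

fish


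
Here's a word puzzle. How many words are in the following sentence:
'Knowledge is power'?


Split into words: Knowledge | is | power = 3 words.

3


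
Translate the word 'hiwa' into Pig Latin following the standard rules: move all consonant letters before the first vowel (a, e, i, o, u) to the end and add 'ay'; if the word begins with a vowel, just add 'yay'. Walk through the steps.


'hiwa': move consonant cluster 'h' to end and add 'ay': 'iwahay'.

iwahay


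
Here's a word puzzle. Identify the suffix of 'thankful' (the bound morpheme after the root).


The word 'thankful' = 'thank' (root) + '-ful' (suffix). The suffix is '-ful'.

ful


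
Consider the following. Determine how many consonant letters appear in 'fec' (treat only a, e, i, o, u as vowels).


Consonants in 'fec': f, c = 2 consonants.

2


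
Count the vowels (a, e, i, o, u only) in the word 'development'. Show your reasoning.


Vowels in 'development': e, e, o, e = 4 vowels.

4


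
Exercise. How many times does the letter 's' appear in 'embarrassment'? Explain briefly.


Letter 's' in 'embarrassment': found at position(s) 8, 9 = 2 occurrence(s).

2


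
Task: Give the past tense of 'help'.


Apply rule: Add -ed. 'help' becomes 'helped'.

helped


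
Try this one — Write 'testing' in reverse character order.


Reverse 'testing' character by character: 'gnitset'.

gnitset


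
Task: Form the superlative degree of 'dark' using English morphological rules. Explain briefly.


Apply superlative formation (add -est): 'dark' -> 'darkest'.

darkest


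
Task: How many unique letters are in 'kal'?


Unique letters in 'kal': {a, k, l} = 3 distinct letters.

3


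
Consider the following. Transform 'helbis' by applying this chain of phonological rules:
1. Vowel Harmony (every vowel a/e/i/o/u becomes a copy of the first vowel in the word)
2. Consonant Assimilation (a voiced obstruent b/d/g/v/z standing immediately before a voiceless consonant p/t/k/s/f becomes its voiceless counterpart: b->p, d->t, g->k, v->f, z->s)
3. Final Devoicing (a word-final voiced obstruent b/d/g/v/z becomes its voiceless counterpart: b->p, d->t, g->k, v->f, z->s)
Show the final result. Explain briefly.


Starting form: 'helbis'
Rule 1: Vowel Harmony: all vowels become 'e' (matching first vowel). 'helbis' -> 'helbes'
Rule 2: Consonant Assimilation: no voiced obstruent (b/d/g/v/z) stands immediately before a voiceless consonant (p/t/k/s/f). No change.
Rule 3: Final Devoicing: final consonant 's' is not one of the voiced obstruents b/d/g/v/z. No change.
Final form: 'helbes'

helbes


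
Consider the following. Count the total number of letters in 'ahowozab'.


Spell out 'ahowozab' and number each letter: a(1), h(2), o(3), w(4), o(5), z(6), a(7), b(8). Total: 8 letters.

8


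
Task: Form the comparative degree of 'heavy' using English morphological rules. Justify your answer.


Apply comparative formation (consonant + y: change y to i, add -er): 'heavy' -> 'heavier'.

heavier


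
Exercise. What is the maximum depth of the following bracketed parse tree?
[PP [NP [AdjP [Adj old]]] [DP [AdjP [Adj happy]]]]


Count bracket nesting levels:
'[' at pos 0: depth = 1
'[' at pos 4: depth = 2
'[' at pos 8: depth = 3
'[' at pos 14: depth = 4
'[' at pos 26: depth = 2
'[' at pos 30: depth = 3
'[' at pos 36: depth = 4
Maximum depth reached: 4

4


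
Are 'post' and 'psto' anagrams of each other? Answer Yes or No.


Sorted letters of 'post': 'opst'
Sorted letters of 'psto': 'opst'
They match.

Yes


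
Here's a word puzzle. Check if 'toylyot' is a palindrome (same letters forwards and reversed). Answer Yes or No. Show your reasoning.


Forward: 'toylyot'
Reversed: 'toylyot'
They are identical.

Yes


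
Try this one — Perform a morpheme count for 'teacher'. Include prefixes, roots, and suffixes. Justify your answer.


Decomposition: teach (root) + -er (suffix) = 2 morpheme(s)

2 morphemes


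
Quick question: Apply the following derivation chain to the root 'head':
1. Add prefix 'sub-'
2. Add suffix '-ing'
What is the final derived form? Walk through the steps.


Step 1: Add prefix 'sub-' to 'head' = 'subhead'
Step 2: Add suffix '-ing' to 'subhead' = 'subheading'

subheading


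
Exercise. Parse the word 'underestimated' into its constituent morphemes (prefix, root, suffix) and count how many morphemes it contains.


Step 1: Identify prefix: 'under' (meaning: beneath/insufficient)
Step 2: Identify root: 'estimate'
Step 3: Identify suffix(es): 'ed'
Decomposition: under- (prefix: beneath/insufficient) + estimate (root) + -ed (suffix: past)
Total morphemes: 3

3 morphemes (under- (prefix: beneath/insufficient) + estimate (root) + -ed (suffix: past))


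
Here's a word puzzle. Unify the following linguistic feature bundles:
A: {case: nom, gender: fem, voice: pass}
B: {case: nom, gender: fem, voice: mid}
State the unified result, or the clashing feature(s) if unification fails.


Compare features:
case: A=nom vs B=nom -> unified: nom
gender: A=fem vs B=fem -> unified: fem
voice: A=pass vs B=mid -> CLASH
Clash detected on feature 'voice' (pass vs mid); unification fails.

CLASH on 'voice' (pass vs mid)


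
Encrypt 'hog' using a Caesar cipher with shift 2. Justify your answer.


Shift each letter by 2: h -> j, o -> q, g -> i. Result: 'jqi'.

jqi


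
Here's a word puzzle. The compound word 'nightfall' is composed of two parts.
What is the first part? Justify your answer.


Split 'nightfall' into 'night' + 'fall'. The first part is 'night'.

night


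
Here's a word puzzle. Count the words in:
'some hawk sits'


Split into words: some | hawk | sits = 3 words.

3


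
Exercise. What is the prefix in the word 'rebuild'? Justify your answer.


The word 'rebuild' = 're' (prefix) + 'build' (root). The prefix is 're'.

re


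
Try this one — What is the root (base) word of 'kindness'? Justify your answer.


Remove suffix '-ness' from 'kindness' to get root 'kind'.

kind


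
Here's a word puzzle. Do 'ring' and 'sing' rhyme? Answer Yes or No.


Rime (stressed vowel + following sounds) of 'ring': -ing = /ɪŋ/
Rime of 'sing': -ing = /ɪŋ/
/ɪŋ/ and /ɪŋ/ are the same ending sound, so the words rhyme.

Yes


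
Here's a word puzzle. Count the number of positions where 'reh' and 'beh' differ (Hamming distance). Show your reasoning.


Alignment:
Position 1: 'r' vs 'b' = DIFFER
Position 2: 'e' vs 'e' = match
Position 3: 'h' vs 'h' = match
Total differences: 1

1


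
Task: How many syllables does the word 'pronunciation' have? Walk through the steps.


Break 'pronunciation' into syllables: pro-nun-ci-a-tion -> pro | nun | ci | a | tion = 5 syllables

5 syllables


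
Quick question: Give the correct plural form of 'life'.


Apply rule: Change -fe to -ves. 'life' becomes 'lives'.

lives


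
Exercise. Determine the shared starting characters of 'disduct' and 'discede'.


Compare from the start: 3 characters match: 'dis'. Mismatch at position 4: 'd' vs 'c'.

dis


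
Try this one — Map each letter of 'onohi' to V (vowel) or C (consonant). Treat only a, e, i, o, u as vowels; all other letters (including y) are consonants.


Letter mapping: o = V, n = C, o = V, h = C, i = V.

VCVCV


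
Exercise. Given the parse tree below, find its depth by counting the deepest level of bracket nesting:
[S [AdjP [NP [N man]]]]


Count bracket nesting levels:
'[' at pos 0: depth = 1
'[' at pos 3: depth = 2
'[' at pos 9: depth = 3
'[' at pos 13: depth = 4
Maximum depth reached: 4

4


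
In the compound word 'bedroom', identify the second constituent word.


Split 'bedroom' into 'bed' + 'room'. The second part is 'room'.

room


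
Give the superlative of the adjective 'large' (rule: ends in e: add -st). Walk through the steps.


Apply superlative formation (ends in e: add -st): 'large' -> 'largest'.

largest


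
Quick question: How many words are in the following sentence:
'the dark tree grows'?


Split into words: the | dark | tree | grows = 4 words.

4


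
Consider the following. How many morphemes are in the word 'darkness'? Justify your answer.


Decomposition: dark (root) + -ness (suffix) = 2 morpheme(s)

2 morphemes


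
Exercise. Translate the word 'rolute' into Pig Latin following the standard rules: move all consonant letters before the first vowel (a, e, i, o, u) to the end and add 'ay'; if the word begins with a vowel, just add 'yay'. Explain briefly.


'rolute': move consonant cluster 'r' to end and add 'ay': 'oluteray'.

oluteray


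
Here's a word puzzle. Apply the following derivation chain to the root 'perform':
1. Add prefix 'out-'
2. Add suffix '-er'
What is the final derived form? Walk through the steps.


Step 1: Add prefix 'out-' to 'perform' = 'outperform'
Step 2: Add suffix '-er' to 'outperform' = 'outperformer'

outperformer


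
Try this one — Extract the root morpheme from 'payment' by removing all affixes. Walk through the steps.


Remove suffix '-ment' from 'payment' to get root 'pay'.

pay


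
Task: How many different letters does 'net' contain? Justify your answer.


Unique letters in 'net': {e, n, t} = 3 distinct letters.

3


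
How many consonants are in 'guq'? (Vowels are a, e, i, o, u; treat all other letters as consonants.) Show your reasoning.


Consonants in 'guq': g, q = 2 consonants.

2


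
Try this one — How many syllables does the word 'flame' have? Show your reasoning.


Break 'flame' into syllables: flame -> flame = 1 syllable

1 syllable


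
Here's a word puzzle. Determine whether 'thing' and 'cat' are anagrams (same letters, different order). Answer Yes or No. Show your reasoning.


Sorted letters of 'thing': 'ghint'
Sorted letters of 'cat': 'act'
They do not match.

No


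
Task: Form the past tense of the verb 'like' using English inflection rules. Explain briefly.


Apply rule: Add -d (word ends in -e). 'like' becomes 'liked'.

liked


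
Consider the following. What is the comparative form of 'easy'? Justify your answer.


Apply comparative formation (consonant + y: change y to i, add -er): 'easy' -> 'easier'.

easier


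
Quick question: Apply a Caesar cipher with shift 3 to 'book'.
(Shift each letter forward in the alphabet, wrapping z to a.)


Shift each letter by 3: b -> e, o -> r, o -> r, k -> n. Result: 'errn'.

errn


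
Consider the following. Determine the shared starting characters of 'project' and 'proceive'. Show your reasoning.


Compare from the start: 3 characters match: 'pro'. Mismatch at position 4: 'j' vs 'c'.

pro


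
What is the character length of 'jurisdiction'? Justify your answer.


Spell out 'jurisdiction' and number each letter: j(1), u(2), r(3), i(4), s(5), d(6), i(7), c(8), t(9), i(10), o(11), n(12). Total: 12 letters.

12


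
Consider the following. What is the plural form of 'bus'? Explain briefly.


Apply rule: Add -es (sibilant/fricative ending). 'bus' becomes 'buses'.

buses


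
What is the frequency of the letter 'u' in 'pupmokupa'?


Letter 'u' in 'pupmokupa': found at position(s) 2, 7 = 2 occurrence(s).

2


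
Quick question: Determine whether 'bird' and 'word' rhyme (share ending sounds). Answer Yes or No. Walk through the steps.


Rime (stressed vowel + following sounds) of 'bird': -ird = /ɜːrd/
Rime of 'word': -ord = /ɜːrd/
/ɜːrd/ and /ɜːrd/ are the same ending sound, so the words rhyme.

Yes


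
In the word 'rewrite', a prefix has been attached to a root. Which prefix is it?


The word 'rewrite' = 're' (prefix) + 'write' (root). The prefix is 're'.

re


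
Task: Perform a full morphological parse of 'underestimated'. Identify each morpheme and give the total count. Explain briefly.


Step 1: Identify prefix: 'under' (meaning: beneath/insufficient)
Step 2: Identify root: 'estimate'
Step 3: Identify suffix(es): 'ed'
Decomposition: under- (prefix: beneath/insufficient) + estimate (root) + -ed (suffix: past)
Total morphemes: 3

3 morphemes (under- (prefix: beneath/insufficient) + estimate (root) + -ed (suffix: past))


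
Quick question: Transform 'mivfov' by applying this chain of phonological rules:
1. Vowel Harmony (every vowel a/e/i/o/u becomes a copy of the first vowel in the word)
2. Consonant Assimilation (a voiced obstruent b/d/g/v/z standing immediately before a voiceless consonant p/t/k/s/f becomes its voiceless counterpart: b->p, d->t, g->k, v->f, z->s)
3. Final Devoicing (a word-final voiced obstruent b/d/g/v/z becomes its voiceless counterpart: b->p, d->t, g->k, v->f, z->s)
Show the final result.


Starting form: 'mivfov'
Rule 1: Vowel Harmony: all vowels become 'i' (matching first vowel). 'mivfov' -> 'mivfiv'
Rule 2: Consonant Assimilation: voiced obstruent before voiceless consonant becomes voiceless ('vf' -> 'ff'). 'mivfiv' -> 'miffiv'
Rule 3: Final Devoicing: word-final voiced obstruent 'v' becomes voiceless 'f'. 'miffiv' -> 'miffif'
Final form: 'miffif'

miffif


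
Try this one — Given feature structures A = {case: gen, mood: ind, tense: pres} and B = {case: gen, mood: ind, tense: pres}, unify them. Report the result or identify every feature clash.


Compare features:
case: A=gen vs B=gen -> unified: gen
mood: A=ind vs B=ind -> unified: ind
tense: A=pres vs B=pres -> unified: pres
No clashes found.

Unified: {case: gen, mood: ind, tense: pres}


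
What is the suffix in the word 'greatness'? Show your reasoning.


The word 'greatness' = 'great' (root) + '-ness' (suffix). The suffix is '-ness'.

ness


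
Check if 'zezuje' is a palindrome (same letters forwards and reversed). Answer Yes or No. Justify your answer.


Forward: 'zezuje'
Reversed: 'ejuzez'
They differ.

No


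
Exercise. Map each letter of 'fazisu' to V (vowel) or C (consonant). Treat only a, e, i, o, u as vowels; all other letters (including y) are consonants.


Letter mapping: f = C, a = V, z = C, i = V, s = C, u = V.

CVCVCV


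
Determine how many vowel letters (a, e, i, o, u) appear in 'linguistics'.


Vowels in 'linguistics': i, u, i, i = 4 vowels.

4


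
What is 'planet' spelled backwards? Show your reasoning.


Reverse 'planet' character by character: 'tenalp'.

tenalp


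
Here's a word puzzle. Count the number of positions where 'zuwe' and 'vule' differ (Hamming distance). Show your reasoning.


Alignment:
Position 1: 'z' vs 'v' = DIFFER
Position 2: 'u' vs 'u' = match
Position 3: 'w' vs 'l' = DIFFER
Position 4: 'e' vs 'e' = match
Total differences: 2

2


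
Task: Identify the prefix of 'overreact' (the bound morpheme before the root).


The word 'overreact' = 'over' (prefix) + 'react' (root). The prefix is 'over'.

over


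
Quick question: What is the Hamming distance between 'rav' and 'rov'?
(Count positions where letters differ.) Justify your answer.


Alignment:
Position 1: 'r' vs 'r' = match
Position 2: 'a' vs 'o' = DIFFER
Position 3: 'v' vs 'v' = match
Total differences: 1

1


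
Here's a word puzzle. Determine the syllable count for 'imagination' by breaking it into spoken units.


Break 'imagination' into syllables: i-mag-i-na-tion -> i | mag | i | na | tion = 5 syllables

5 syllables


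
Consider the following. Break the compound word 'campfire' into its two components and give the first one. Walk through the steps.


Split 'campfire' into 'camp' + 'fire'. The first part is 'camp'.

camp


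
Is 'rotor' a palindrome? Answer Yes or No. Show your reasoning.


Forward: 'rotor'
Reversed: 'rotor'
They are identical.

Yes


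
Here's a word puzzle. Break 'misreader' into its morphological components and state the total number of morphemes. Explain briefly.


Step 1: Identify prefix: 'mis' (meaning: wrongly)
Step 2: Identify root: 'read'
Step 3: Identify suffix(es): 'er'
Decomposition: mis- (prefix: wrongly) + read (root) + -er (suffix: one who)
Total morphemes: 3

3 morphemes (mis- (prefix: wrongly) + read (root) + -er (suffix: one who))


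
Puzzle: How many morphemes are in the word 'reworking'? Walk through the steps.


Decomposition: re- (prefix) + work (root) + -ing (suffix) = 3 morpheme(s)

3 morphemes


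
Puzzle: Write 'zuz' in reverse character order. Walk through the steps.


Reverse 'zuz' character by character: 'zuz'.

zuz


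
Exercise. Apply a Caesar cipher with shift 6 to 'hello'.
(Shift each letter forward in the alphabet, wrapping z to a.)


Shift each letter by 6: h -> n, e -> k, l -> r, l -> r, o -> u. Result: 'nkrru'.

nkrru


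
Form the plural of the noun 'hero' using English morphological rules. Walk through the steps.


Apply rule: Add -es (consonant + o). 'hero' becomes 'heroes'.

heroes


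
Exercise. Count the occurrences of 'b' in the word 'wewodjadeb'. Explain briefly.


Letter 'b' in 'wewodjadeb': found at position(s) 10 = 1 occurrence(s).

1


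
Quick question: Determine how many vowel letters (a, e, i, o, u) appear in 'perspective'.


Vowels in 'perspective': e, e, i, e = 4 vowels.

4


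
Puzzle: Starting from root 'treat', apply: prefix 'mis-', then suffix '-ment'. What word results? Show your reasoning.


Step 1: Add prefix 'mis-' to 'treat' = 'mistreat'
Step 2: Add suffix '-ment' to 'mistreat' = 'mistreatment'

mistreatment


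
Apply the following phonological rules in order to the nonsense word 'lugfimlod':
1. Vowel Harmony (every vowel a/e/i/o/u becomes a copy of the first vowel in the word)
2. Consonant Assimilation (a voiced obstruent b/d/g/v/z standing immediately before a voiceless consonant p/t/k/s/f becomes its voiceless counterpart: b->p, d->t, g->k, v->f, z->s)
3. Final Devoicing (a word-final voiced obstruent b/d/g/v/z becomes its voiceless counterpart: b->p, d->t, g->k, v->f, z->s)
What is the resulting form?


Starting form: 'lugfimlod'
Rule 1: Vowel Harmony: all vowels become 'u' (matching first vowel). 'lugfimlod' -> 'lugfumlud'
Rule 2: Consonant Assimilation: voiced obstruent before voiceless consonant becomes voiceless ('gf' -> 'kf'). 'lugfumlud' -> 'lukfumlud'
Rule 3: Final Devoicing: word-final voiced obstruent 'd' becomes voiceless 't'. 'lukfumlud' -> 'lukfumlut'
Final form: 'lukfumlut'

lukfumlut


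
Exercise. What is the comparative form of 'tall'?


Apply comparative formation (add -er): 'tall' -> 'taller'.

taller


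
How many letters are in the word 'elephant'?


Spell out 'elephant' and number each letter: e(1), l(2), e(3), p(4), h(5), a(6), n(7), t(8). Total: 8 letters.

8


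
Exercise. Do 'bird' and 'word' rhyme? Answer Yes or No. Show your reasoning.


Rime (stressed vowel + following sounds) of 'bird': -ird = /ɜːrd/
Rime of 'word': -ord = /ɜːrd/
/ɜːrd/ and /ɜːrd/ are the same ending sound, so the words rhyme.

Yes


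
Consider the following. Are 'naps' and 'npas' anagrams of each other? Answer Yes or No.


Sorted letters of 'naps': 'anps'
Sorted letters of 'npas': 'anps'
They match.

Yes


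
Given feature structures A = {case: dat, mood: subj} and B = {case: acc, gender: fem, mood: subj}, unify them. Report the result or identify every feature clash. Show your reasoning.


Compare features:
case: A=dat vs B=acc -> CLASH
gender: A=_ vs B=fem -> unified: fem
mood: A=subj vs B=subj -> unified: subj
Clash detected on feature 'case' (dat vs acc); unification fails.

CLASH on 'case' (dat vs acc)


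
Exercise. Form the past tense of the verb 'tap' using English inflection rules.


Apply rule: Double final consonant and add -ed. 'tap' becomes 'tapped'.

tapped


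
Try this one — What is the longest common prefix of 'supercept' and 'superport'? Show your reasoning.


Compare from the start: 5 characters match: 'super'. Mismatch at position 6: 'c' vs 'p'.

super


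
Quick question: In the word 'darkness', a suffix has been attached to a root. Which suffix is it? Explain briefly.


The word 'darkness' = 'dark' (root) + '-ness' (suffix). The suffix is '-ness'.

ness


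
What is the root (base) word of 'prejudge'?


Remove prefix 'pre' from 'prejudge' to get root 'judge'.

judge


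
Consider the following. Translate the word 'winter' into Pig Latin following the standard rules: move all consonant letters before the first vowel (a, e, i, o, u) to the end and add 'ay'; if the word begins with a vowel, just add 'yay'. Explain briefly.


'winter': move consonant cluster 'w' to end and add 'ay': 'interway'.

interway


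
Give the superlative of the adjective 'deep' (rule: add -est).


Apply superlative formation (add -est): 'deep' -> 'deepest'.

deepest


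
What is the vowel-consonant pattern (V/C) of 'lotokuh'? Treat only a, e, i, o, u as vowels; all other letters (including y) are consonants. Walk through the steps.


Letter mapping: l = C, o = V, t = C, o = V, k = C, u = V, h = C.

CVCVCVC


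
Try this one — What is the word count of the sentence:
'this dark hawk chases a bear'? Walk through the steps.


Split into words: this | dark | hawk | chases | a | bear = 6 words.

6


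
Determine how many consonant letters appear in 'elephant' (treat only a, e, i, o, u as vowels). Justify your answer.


Consonants in 'elephant': l, p, h, n, t = 5 consonants.

5


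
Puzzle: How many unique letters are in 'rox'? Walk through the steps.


Unique letters in 'rox': {o, r, x} = 3 distinct letters.

3


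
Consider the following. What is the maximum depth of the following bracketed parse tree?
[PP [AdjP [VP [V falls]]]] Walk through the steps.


Count bracket nesting levels:
'[' at pos 0: depth = 1
'[' at pos 4: depth = 2
'[' at pos 10: depth = 3
'[' at pos 14: depth = 4
Maximum depth reached: 4

4


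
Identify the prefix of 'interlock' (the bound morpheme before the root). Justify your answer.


The word 'interlock' = 'inter' (prefix) + 'lock' (root). The prefix is 'inter'.

inter


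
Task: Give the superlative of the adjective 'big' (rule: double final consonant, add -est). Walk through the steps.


Apply superlative formation (double final consonant, add -est): 'big' -> 'biggest'.

biggest


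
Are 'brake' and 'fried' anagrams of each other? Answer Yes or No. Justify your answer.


Sorted letters of 'brake': 'abekr'
Sorted letters of 'fried': 'defir'
They do not match.

No


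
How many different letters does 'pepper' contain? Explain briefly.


Unique letters in 'pepper': {e, p, r} = 3 distinct letters.

3


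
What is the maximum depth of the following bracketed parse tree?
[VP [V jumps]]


Count bracket nesting levels:
'[' at pos 0: depth = 1
'[' at pos 4: depth = 2
Maximum depth reached: 2

2


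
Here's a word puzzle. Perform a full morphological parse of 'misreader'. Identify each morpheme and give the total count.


Step 1: Identify prefix: 'mis' (meaning: wrongly)
Step 2: Identify root: 'read'
Step 3: Identify suffix(es): 'er'
Decomposition: mis- (prefix: wrongly) + read (root) + -er (suffix: one who)
Total morphemes: 3

3 morphemes (mis- (prefix: wrongly) + read (root) + -er (suffix: one who))


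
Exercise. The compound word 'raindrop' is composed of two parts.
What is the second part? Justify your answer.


Split 'raindrop' into 'rain' + 'drop'. The second part is 'drop'.

drop


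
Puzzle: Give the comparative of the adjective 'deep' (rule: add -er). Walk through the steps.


Apply comparative formation (add -er): 'deep' -> 'deeper'.

deeper


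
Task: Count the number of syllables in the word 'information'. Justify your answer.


Break 'information' into syllables: in-for-ma-tion -> in | for | ma | tion = 4 syllables

4 syllables


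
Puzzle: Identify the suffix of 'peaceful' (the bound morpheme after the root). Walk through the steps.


The word 'peaceful' = 'peace' (root) + '-ful' (suffix). The suffix is '-ful'.

ful


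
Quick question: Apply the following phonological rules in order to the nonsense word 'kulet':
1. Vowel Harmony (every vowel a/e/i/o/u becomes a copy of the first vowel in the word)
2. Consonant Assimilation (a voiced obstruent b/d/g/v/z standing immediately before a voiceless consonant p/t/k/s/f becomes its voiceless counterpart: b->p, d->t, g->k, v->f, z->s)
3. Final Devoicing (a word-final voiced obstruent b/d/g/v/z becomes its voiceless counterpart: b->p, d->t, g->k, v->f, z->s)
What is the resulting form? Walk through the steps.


Starting form: 'kulet'
Rule 1: Vowel Harmony: all vowels become 'u' (matching first vowel). 'kulet' -> 'kulut'
Rule 2: Consonant Assimilation: no voiced obstruent (b/d/g/v/z) stands immediately before a voiceless consonant (p/t/k/s/f). No change.
Rule 3: Final Devoicing: final consonant 't' is not one of the voiced obstruents b/d/g/v/z. No change.
Final form: 'kulut'

kulut


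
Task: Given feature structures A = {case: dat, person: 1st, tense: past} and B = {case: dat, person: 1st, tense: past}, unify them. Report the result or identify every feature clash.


Compare features:
case: A=dat vs B=dat -> unified: dat
person: A=1st vs B=1st -> unified: 1st
tense: A=past vs B=past -> unified: past
No clashes found.

Unified: {case: dat, person: 1st, tense: past}


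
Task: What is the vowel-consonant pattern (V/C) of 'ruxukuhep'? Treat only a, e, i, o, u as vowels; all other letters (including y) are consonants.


Letter mapping: r = C, u = V, x = C, u = V, k = C, u = V, h = C, e = V, p = C.

CVCVCVCVC


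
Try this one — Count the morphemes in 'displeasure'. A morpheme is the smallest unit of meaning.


Decomposition: dis- (prefix) + please (root) + -ure (suffix) = 3 morpheme(s)

3 morphemes


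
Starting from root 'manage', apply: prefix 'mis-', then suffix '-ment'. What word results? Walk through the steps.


Step 1: Add prefix 'mis-' to 'manage' = 'mismanage'
Step 2: Add suffix '-ment' to 'mismanage' = 'mismanagement'

mismanagement


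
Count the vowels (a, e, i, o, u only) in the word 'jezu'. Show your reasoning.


Vowels in 'jezu': e, u = 2 vowels.

2


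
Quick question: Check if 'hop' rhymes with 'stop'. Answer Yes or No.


Rime (stressed vowel + following sounds) of 'hop': -op = /ɒp/
Rime of 'stop': -op = /ɒp/
/ɒp/ and /ɒp/ are the same ending sound, so the words rhyme.

Yes


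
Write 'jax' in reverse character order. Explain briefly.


Reverse 'jax' character by character: 'xaj'.

xaj


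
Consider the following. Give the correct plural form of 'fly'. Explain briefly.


Apply rule: Change -y to -ies (consonant + y). 'fly' becomes 'flies'.

flies


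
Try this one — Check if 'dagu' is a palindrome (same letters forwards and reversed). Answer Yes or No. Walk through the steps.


Forward: 'dagu'
Reversed: 'ugad'
They differ.

No


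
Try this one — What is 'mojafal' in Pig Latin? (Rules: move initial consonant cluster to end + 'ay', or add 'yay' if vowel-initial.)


'mojafal': move consonant cluster 'm' to end and add 'ay': 'ojafalmay'.

ojafalmay


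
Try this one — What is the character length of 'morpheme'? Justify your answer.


Spell out 'morpheme' and number each letter: m(1), o(2), r(3), p(4), h(5), e(6), m(7), e(8). Total: 8 letters.

8


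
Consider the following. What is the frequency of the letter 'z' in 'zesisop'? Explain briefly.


Letter 'z' in 'zesisop': found at position(s) 1 = 1 occurrence(s).

1


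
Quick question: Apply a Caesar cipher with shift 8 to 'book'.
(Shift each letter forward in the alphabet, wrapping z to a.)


Shift each letter by 8: b -> j, o -> w, o -> w, k -> s. Result: 'jwws'.

jwws


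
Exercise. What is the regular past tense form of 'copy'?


Apply rule: Change -y to -ied. 'copy' becomes 'copied'.

copied


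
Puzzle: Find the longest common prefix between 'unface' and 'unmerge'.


Compare from the start: 2 characters match: 'un'. Mismatch at position 3: 'f' vs 'm'.

un


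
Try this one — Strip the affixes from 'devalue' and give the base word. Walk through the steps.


Remove prefix 'de' from 'devalue' to get root 'value'.

value


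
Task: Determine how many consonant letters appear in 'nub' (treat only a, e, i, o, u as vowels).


Consonants in 'nub': n, b = 2 consonants.

2


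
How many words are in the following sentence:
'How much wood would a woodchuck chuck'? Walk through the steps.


Split into words: How | much | wood | would | a | woodchuck | chuck = 7 words.

7


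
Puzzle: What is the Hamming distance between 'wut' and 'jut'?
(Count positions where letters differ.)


Alignment:
Position 1: 'w' vs 'j' = DIFFER
Position 2: 'u' vs 'u' = match
Position 3: 't' vs 't' = match
Total differences: 1

1


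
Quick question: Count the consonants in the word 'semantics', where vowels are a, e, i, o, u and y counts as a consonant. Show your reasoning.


Consonants in 'semantics': s, m, n, t, c, s = 6 consonants.

6


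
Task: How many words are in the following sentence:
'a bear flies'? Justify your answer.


Split into words: a | bear | flies = 3 words.

3


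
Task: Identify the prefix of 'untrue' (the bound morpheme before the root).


The word 'untrue' = 'un' (prefix) + 'true' (root). The prefix is 'un'.

un


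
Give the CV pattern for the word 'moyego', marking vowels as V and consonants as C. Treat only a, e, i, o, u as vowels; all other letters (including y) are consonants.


Letter mapping: m = C, o = V, y = C, e = V, g = C, o = V.

CVCVCV


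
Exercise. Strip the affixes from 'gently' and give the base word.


Remove suffix '-ly' from 'gently' to get root 'gentle'.

gentle


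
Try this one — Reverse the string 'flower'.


Reverse 'flower' character by character: 'rewolf'.

rewolf
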